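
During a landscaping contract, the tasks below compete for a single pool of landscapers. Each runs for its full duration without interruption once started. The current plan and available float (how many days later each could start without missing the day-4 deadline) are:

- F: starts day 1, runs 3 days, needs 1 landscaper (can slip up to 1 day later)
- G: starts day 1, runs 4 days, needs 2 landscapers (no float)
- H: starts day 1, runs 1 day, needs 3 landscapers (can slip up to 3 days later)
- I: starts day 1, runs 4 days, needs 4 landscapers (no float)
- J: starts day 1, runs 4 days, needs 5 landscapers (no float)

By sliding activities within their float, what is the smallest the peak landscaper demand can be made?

Early-start (F@1, G@1, H@1, I@1, J@1) gives peak 15: d1:15  d2:12  d3:12  d4:11.
Shift H→4.
Schedule F@1, G@1, H@4, I@1, J@1: d1:12  d2:12  d3:12  d4:14 — peak 14.
No arrangement of the 8 feasible schedules does better.

14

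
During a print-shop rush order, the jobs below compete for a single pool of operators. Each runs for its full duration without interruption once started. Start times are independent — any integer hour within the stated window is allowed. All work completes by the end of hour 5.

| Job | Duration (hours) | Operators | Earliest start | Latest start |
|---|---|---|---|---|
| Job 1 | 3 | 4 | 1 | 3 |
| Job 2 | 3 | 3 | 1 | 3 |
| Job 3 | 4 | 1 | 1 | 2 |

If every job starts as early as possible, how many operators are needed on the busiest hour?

8

Early-start schedule: Job 1@1, Job 2@1, Job 3@1.
Load per hour: hour 1: 8, hour 2: 8, hour 3: 8, hour 4: 1, hour 5: 0.
Peak is 8.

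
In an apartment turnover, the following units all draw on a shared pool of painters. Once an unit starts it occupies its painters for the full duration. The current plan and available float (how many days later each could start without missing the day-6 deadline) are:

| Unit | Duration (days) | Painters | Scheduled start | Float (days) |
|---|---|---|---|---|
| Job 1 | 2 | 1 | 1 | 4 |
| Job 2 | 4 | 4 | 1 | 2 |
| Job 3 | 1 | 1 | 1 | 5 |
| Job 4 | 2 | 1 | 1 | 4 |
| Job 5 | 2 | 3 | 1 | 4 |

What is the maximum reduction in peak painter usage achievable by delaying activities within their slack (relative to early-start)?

5

Early-start peak: d1:10  d2:9  d3:4  d4:4  d5:0  d6:0 ⇒ 10.
Leveled (Job 1@1, Job 2@1, Job 3@3, Job 4@4, Job 5@5): d1:5  d2:5  d3:5  d4:5  d5:4  d6:3 ⇒ 5.
Reduction 10 − 5 = 5.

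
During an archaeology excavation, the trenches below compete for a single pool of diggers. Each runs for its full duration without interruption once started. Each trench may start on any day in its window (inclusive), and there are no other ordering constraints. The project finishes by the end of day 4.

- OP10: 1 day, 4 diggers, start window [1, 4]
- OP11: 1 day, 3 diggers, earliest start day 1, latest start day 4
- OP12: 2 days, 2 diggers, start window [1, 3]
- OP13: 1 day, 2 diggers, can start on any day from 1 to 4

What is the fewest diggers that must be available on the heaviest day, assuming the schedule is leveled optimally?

Early-start (OP10@1, OP11@1, OP12@1, OP13@1) gives peak 11: d1:11  d2:2  d3:0  d4:0.
Shift OP11→2, OP12→3, OP13→3.
Schedule OP10@1, OP11@2, OP12@3, OP13@3: d1:4  d2:3  d3:4  d4:2 — peak 4.
Total digger-days = 13 over 4 days ⇒ peak ≥ ⌈13/4⌉ = 4, so 4 is optimal.

4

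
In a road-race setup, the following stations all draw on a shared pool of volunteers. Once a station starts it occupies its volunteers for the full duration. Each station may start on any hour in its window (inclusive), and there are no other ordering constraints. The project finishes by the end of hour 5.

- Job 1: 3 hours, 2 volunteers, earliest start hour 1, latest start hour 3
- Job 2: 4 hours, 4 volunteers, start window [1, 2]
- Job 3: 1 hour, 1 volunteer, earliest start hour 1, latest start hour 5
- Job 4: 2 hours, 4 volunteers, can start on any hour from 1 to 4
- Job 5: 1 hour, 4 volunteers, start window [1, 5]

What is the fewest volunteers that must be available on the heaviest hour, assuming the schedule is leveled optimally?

Early-start (Job 1@1, Job 2@1, Job 3@1, Job 4@1, Job 5@1) gives peak 15: h1:15  h2:10  h3:6  h4:4  h5:0.
Shift Job 4→4, Job 5→5.
Schedule Job 1@1, Job 2@1, Job 3@1, Job 4@4, Job 5@5: h1:7  h2:6  h3:6  h4:8  h5:8 — peak 8.

8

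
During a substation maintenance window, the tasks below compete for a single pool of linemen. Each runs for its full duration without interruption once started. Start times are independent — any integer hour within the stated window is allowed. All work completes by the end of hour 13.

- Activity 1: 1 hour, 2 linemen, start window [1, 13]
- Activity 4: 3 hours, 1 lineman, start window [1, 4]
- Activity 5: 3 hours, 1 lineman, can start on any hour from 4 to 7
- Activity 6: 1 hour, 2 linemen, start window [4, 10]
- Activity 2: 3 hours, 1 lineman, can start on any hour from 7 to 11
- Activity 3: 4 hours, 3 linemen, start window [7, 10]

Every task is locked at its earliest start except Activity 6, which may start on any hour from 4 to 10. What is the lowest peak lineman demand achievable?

Activity 6@4: h1:3  h2:1  h3:1  h4:3  h5:1  h6:1  h7:4  h8:4  h9:4  h10:3  h11:0  h12:0  h13:0 → peak 4
Activity 6@5: h1:3  h2:1  h3:1  h4:1  h5:3  h6:1  h7:4  h8:4  h9:4  h10:3  h11:0  h12:0  h13:0 → peak 4
Activity 6@6: h1:3  h2:1  h3:1  h4:1  h5:1  h6:3  h7:4  h8:4  h9:4  h10:3  h11:0  h12:0  h13:0 → peak 4
Activity 6@7: h1:3  h2:1  h3:1  h4:1  h5:1  h6:1  h7:6  h8:4  h9:4  h10:3  h11:0  h12:0  h13:0 → peak 6
Activity 6@8: h1:3  h2:1  h3:1  h4:1  h5:1  h6:1  h7:4  h8:6  h9:4  h10:3  h11:0  h12:0  h13:0 → peak 6
Activity 6@9: h1:3  h2:1  h3:1  h4:1  h5:1  h6:1  h7:4  h8:4  h9:6  h10:3  h11:0  h12:0  h13:0 → peak 6
Activity 6@10: h1:3  h2:1  h3:1  h4:1  h5:1  h6:1  h7:4  h8:4  h9:4  h10:5  h11:0  h12:0  h13:0 → peak 5
Best is Activity 6@4, peak 4.

4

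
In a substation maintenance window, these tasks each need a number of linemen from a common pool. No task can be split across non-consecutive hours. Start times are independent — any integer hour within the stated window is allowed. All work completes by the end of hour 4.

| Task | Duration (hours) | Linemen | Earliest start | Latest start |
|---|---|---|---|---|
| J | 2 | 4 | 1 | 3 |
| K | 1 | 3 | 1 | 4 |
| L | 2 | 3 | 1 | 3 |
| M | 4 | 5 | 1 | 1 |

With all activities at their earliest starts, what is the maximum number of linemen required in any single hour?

Early-start schedule: J@1, K@1, L@1, M@1.
Load per hour: hour 1: 15, hour 2: 12, hour 3: 5, hour 4: 5.
Peak is 15.

15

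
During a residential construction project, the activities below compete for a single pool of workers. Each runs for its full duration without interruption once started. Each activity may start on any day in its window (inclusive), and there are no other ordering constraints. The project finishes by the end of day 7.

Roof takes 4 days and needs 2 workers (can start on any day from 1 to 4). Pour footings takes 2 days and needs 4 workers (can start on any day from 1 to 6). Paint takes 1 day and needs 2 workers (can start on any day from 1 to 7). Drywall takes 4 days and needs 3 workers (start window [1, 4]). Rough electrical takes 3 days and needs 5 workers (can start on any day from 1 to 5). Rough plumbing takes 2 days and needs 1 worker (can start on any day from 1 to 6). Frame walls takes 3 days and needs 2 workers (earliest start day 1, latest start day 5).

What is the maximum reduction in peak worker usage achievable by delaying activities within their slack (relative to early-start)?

11

Early-start peak: d1:19  d2:17  d3:12  d4:5  d5:0  d6:0  d7:0 ⇒ 19.
Leveled (Roof@1, Pour footings@1, Paint@1, Drywall@3, Rough electrical@5, Rough plumbing@3, Frame walls@2): d1:8  d2:8  d3:8  d4:8  d5:8  d6:8  d7:5 ⇒ 8.
Reduction 19 − 8 = 11.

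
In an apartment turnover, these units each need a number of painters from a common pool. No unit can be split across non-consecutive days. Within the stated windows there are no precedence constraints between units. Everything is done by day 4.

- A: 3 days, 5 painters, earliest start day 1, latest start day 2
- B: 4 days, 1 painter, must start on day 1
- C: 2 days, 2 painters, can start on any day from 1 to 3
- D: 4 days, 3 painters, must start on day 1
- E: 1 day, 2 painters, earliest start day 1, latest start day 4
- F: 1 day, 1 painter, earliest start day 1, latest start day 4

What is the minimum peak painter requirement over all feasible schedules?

Early-start (A@1, B@1, C@1, D@1, E@1, F@1) gives peak 14: d1:14  d2:11  d3:9  d4:4.
Shift E→3, F→4.
Schedule A@1, B@1, C@1, D@1, E@3, F@4: d1:11  d2:11  d3:11  d4:5 — peak 11.

11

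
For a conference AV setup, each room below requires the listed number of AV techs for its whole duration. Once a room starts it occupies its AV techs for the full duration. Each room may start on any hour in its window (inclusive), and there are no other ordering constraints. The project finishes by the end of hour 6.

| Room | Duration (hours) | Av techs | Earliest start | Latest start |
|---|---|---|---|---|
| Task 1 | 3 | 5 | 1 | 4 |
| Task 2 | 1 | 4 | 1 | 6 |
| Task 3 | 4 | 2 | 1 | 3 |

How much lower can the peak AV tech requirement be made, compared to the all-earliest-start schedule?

Early-start peak: h1:11  h2:7  h3:7  h4:2  h5:0  h6:0 ⇒ 11.
Leveled (Task 1@1, Task 2@4, Task 3@1): h1:7  h2:7  h3:7  h4:6  h5:0  h6:0 ⇒ 7.
Reduction 11 − 7 = 4.

4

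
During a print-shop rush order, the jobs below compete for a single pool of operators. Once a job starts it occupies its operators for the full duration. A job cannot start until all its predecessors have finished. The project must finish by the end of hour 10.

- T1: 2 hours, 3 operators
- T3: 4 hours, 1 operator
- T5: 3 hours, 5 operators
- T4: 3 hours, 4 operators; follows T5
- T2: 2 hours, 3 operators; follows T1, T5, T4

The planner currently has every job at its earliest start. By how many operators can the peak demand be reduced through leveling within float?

Early-start peak: h1:9  h2:9  h3:6  h4:5  h5:4  h6:4  h7:3  h8:3  h9:0  h10:0 ⇒ 9.
Leveled (T1@1, T3@6, T5@3, T4@6, T2@9): h1:3  h2:3  h3:5  h4:5  h5:5  h6:5  h7:5  h8:5  h9:4  h10:3 ⇒ 5.
Reduction 9 − 5 = 4.

4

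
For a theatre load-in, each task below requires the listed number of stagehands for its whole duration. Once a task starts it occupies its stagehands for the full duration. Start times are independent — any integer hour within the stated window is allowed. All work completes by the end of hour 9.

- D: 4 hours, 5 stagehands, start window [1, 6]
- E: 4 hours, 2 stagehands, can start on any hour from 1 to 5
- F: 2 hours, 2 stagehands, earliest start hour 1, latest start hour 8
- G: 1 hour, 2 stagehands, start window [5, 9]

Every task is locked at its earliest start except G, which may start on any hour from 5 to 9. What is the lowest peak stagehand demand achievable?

9

G@5: h1:9  h2:9  h3:7  h4:7  h5:2  h6:0  h7:0  h8:0  h9:0 → peak 9
G@6: h1:9  h2:9  h3:7  h4:7  h5:0  h6:2  h7:0  h8:0  h9:0 → peak 9
G@7: h1:9  h2:9  h3:7  h4:7  h5:0  h6:0  h7:2  h8:0  h9:0 → peak 9
G@8: h1:9  h2:9  h3:7  h4:7  h5:0  h6:0  h7:0  h8:2  h9:0 → peak 9
G@9: h1:9  h2:9  h3:7  h4:7  h5:0  h6:0  h7:0  h8:0  h9:2 → peak 9
Best is G@5, peak 9.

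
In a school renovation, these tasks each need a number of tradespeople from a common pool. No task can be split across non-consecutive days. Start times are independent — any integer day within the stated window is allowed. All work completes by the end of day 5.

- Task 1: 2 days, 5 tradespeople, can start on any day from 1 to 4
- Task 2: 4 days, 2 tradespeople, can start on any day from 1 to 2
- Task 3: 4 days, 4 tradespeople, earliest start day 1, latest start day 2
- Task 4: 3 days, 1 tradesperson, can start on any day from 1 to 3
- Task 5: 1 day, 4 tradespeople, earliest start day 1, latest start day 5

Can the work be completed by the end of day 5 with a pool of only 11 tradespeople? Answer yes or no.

yes

Schedule Task 1@1, Task 2@1, Task 3@1, Task 4@3, Task 5@3: d1:11  d2:11  d3:11  d4:7  d5:1 — peak 11 ≤ 11.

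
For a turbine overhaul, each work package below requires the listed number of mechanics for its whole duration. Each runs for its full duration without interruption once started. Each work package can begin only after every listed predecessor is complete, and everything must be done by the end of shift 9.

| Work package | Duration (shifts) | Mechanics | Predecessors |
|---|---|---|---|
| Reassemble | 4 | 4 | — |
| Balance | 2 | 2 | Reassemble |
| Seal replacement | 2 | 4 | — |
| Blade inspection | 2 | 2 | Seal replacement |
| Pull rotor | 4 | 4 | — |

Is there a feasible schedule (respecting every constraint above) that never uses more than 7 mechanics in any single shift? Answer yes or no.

The minimum achievable peak is 8; 7 < 8, so no feasible schedule stays within the cap.

no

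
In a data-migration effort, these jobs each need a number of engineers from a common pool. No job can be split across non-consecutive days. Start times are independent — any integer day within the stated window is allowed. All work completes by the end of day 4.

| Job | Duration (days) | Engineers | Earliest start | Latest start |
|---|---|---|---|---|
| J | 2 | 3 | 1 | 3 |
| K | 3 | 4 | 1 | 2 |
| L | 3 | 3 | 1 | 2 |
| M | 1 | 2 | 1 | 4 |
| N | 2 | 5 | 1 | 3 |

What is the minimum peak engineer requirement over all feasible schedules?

Early-start (J@1, K@1, L@1, M@1, N@1) gives peak 17: d1:17  d2:15  d3:7  d4:0.
Shift N→3.
Schedule J@1, K@1, L@1, M@1, N@3: d1:12  d2:10  d3:12  d4:5 — peak 12.

12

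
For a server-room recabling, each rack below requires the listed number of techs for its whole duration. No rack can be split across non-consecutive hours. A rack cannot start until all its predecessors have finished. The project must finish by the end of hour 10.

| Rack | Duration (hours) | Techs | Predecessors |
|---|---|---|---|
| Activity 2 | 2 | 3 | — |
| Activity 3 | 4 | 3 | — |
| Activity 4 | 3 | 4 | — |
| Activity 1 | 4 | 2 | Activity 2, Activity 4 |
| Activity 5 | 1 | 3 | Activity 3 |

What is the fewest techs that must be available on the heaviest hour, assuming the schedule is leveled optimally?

Early-start (Activity 2@1, Activity 3@1, Activity 4@1, Activity 1@4, Activity 5@5) gives peak 10: h1:10  h2:10  h3:7  h4:5  h5:5  h6:2  h7:2  h8:0  h9:0  h10:0.
Shift Activity 3→6, Activity 4→3, Activity 1→6, Activity 5→10.
Schedule Activity 2@1, Activity 3@6, Activity 4@3, Activity 1@6, Activity 5@10: h1:3  h2:3  h3:4  h4:4  h5:4  h6:5  h7:5  h8:5  h9:5  h10:3 — peak 5.
Total tech-hours = 41 over 10 hours ⇒ peak ≥ ⌈41/10⌉ = 5, so 5 is optimal.

5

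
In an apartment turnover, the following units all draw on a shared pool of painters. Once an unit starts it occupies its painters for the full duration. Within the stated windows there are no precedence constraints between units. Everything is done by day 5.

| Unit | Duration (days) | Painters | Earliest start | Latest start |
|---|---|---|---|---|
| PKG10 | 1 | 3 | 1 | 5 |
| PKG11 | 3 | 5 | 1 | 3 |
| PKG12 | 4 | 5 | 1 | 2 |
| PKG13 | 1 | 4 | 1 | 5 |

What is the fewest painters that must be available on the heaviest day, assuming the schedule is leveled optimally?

Early-start (PKG10@1, PKG11@1, PKG12@1, PKG13@1) gives peak 17: d1:17  d2:10  d3:10  d4:5  d5:0.
Shift PKG12→2, PKG13→4.
Schedule PKG10@1, PKG11@1, PKG12@2, PKG13@4: d1:8  d2:10  d3:10  d4:9  d5:5 — peak 10.

10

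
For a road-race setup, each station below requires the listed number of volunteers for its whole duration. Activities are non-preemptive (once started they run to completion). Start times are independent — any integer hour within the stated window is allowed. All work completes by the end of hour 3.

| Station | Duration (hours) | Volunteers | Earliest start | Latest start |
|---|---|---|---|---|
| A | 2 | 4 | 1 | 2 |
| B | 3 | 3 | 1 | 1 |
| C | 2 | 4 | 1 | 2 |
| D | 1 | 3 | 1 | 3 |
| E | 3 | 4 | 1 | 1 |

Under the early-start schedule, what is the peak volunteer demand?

18

Early-start schedule: A@1, B@1, C@1, D@1, E@1.
Load per hour: hour 1: 18, hour 2: 15, hour 3: 7.
Peak is 18.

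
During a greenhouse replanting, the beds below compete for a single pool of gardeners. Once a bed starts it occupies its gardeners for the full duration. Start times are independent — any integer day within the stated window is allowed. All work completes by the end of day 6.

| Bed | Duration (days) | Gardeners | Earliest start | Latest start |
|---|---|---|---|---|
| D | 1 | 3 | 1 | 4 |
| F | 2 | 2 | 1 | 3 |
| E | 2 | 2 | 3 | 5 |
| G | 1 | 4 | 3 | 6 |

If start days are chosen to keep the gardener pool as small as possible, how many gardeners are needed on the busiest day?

Early-start (D@1, F@1, E@3, G@3) gives peak 6: d1:5  d2:2  d3:6  d4:2  d5:0  d6:0.
Shift F→2, G→5.
Schedule D@1, F@2, E@3, G@5: d1:3  d2:2  d3:4  d4:2  d5:4  d6:0 — peak 4.

4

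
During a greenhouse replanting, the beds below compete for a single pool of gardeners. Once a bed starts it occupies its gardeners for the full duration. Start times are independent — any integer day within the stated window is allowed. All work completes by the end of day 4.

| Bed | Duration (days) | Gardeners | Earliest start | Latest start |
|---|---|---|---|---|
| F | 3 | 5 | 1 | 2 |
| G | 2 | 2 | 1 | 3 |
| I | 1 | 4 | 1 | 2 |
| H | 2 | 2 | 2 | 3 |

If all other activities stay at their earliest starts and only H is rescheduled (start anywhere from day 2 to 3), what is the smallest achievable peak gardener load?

11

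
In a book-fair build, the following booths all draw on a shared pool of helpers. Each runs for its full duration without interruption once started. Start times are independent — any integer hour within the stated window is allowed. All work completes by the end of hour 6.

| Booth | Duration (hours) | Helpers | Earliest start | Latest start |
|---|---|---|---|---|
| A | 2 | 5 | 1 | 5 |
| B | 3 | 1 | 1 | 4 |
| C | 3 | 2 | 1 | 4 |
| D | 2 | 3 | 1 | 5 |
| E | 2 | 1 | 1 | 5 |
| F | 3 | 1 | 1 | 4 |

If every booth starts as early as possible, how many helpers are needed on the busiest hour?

13

Early-start schedule: A@1, B@1, C@1, D@1, E@1, F@1.
Load per hour: hour 1: 13, hour 2: 13, hour 3: 4, hour 4: 0, hour 5: 0, hour 6: 0.
Peak is 13.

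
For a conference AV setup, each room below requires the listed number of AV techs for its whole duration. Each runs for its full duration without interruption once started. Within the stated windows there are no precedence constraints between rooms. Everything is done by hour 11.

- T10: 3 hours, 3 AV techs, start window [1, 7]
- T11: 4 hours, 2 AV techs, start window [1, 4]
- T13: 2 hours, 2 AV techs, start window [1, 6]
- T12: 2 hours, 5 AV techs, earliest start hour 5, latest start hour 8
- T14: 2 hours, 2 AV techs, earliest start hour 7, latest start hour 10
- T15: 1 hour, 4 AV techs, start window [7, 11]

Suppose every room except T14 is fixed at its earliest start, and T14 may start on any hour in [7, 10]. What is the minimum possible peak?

7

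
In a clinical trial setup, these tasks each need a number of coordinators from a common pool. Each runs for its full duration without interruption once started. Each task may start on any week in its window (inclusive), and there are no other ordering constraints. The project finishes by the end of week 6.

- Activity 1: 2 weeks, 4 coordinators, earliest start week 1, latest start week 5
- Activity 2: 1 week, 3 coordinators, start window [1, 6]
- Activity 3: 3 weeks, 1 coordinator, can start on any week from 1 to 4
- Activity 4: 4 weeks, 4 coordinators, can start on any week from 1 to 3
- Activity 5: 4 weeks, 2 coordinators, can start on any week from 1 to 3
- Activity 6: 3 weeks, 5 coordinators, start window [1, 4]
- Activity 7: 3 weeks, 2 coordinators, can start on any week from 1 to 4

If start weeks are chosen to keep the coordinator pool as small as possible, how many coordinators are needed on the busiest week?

Early-start (Activity 1@1, Activity 2@1, Activity 3@1, Activity 4@1, Activity 5@1, Activity 6@1, Activity 7@1) gives peak 21: w1:21  w2:18  w3:14  w4:6  w5:0  w6:0.
Shift Activity 4→2, Activity 5→3, Activity 6→4.
Schedule Activity 1@1, Activity 2@1, Activity 3@1, Activity 4@2, Activity 5@3, Activity 6@4, Activity 7@1: w1:10  w2:11  w3:9  w4:11  w5:11  w6:7 — peak 11.

11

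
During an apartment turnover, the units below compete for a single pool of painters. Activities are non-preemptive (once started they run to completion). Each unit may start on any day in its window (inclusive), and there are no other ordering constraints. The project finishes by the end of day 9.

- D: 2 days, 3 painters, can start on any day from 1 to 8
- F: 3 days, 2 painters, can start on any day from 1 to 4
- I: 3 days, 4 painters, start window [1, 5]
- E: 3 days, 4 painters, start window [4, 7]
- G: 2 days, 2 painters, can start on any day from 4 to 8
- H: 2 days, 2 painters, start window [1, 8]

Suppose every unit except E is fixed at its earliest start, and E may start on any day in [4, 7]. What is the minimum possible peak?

E@4: d1:11  d2:11  d3:6  d4:6  d5:6  d6:4  d7:0  d8:0  d9:0 → peak 11
E@5: d1:11  d2:11  d3:6  d4:2  d5:6  d6:4  d7:4  d8:0  d9:0 → peak 11
E@6: d1:11  d2:11  d3:6  d4:2  d5:2  d6:4  d7:4  d8:4  d9:0 → peak 11
E@7: d1:11  d2:11  d3:6  d4:2  d5:2  d6:0  d7:4  d8:4  d9:4 → peak 11
Best is E@4, peak 11.

11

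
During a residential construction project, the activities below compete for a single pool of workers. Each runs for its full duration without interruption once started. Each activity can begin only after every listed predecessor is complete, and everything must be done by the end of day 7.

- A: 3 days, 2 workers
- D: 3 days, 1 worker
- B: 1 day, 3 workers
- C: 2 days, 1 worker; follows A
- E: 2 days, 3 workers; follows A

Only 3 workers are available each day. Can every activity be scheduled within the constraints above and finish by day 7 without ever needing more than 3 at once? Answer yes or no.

no

The minimum achievable peak is 4; 3 < 4, so no feasible schedule stays within the cap.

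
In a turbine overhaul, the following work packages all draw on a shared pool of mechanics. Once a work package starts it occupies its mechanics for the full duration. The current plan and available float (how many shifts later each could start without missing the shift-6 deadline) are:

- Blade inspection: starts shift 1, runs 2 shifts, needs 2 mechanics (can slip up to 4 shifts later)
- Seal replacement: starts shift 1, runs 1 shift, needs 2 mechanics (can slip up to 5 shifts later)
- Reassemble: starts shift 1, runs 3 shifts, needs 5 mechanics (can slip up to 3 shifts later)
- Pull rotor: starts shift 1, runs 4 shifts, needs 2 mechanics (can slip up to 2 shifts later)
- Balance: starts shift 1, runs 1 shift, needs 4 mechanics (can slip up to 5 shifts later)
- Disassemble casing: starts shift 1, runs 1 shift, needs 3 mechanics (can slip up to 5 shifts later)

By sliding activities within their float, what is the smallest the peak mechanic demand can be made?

7

Early-start (Blade inspection@1, Seal replacement@1, Reassemble@1, Pull rotor@1, Balance@1, Disassemble casing@1) gives peak 18: s1:18  s2:9  s3:7  s4:2  s5:0  s6:0.
Shift Reassemble→2, Pull rotor→3, Balance→5.
Schedule Blade inspection@1, Seal replacement@1, Reassemble@2, Pull rotor@3, Balance@5, Disassemble casing@1: s1:7  s2:7  s3:7  s4:7  s5:6  s6:2 — peak 7.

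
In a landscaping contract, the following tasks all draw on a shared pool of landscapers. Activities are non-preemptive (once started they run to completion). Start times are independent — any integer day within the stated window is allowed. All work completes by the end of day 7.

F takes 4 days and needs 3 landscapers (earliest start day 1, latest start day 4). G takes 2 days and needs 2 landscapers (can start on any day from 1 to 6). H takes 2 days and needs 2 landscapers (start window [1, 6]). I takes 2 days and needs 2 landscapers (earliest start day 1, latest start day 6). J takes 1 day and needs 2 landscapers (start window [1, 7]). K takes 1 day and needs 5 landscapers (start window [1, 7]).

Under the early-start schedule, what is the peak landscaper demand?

16

Early-start schedule: F@1, G@1, H@1, I@1, J@1, K@1.
Load per day: day 1: 16, day 2: 9, day 3: 3, day 4: 3, day 5: 0, day 6: 0, day 7: 0.
Peak is 16.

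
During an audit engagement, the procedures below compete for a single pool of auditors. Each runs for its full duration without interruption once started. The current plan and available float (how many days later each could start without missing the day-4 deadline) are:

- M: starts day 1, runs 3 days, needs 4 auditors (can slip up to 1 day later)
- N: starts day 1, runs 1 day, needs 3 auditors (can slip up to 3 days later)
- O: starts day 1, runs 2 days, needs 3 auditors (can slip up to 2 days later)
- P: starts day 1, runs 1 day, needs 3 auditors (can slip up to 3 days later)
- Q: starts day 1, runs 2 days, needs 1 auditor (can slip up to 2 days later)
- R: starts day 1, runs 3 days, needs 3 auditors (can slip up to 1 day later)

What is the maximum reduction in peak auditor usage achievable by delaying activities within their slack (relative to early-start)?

Early-start peak: d1:17  d2:11  d3:7  d4:0 ⇒ 17.
Leveled (M@1, N@1, O@1, P@4, Q@3, R@2): d1:10  d2:10  d3:8  d4:7 ⇒ 10.
Reduction 17 − 10 = 7.

7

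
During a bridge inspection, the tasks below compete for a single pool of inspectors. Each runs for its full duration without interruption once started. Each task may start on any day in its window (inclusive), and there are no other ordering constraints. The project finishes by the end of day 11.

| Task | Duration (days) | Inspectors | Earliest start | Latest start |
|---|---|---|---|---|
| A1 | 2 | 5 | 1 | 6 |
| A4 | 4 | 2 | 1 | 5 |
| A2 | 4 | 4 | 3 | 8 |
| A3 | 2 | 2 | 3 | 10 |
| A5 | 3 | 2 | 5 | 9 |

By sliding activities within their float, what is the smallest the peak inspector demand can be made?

Early-start (A1@1, A4@1, A2@3, A3@3, A5@5) gives peak 8: d1:7  d2:7  d3:8  d4:8  d5:6  d6:6  d7:2  d8:0  d9:0  d10:0  d11:0.
Shift A4→3, A2→8.
Schedule A1@1, A4@3, A2@8, A3@3, A5@5: d1:5  d2:5  d3:4  d4:4  d5:4  d6:4  d7:2  d8:4  d9:4  d10:4  d11:4 — peak 5.

5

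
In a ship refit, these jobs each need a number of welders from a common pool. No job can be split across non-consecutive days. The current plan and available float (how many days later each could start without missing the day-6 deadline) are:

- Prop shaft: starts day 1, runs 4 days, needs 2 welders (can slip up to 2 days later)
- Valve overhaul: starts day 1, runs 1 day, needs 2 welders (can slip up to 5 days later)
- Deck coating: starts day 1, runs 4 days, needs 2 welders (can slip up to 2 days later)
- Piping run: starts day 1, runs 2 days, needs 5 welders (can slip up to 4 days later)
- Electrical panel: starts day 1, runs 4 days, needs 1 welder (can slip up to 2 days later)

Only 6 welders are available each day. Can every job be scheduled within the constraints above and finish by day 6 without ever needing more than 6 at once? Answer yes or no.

Schedule Prop shaft@1, Valve overhaul@1, Deck coating@1, Piping run@5, Electrical panel@2: d1:6  d2:5  d3:5  d4:5  d5:6  d6:5 — peak 6 ≤ 6.

yes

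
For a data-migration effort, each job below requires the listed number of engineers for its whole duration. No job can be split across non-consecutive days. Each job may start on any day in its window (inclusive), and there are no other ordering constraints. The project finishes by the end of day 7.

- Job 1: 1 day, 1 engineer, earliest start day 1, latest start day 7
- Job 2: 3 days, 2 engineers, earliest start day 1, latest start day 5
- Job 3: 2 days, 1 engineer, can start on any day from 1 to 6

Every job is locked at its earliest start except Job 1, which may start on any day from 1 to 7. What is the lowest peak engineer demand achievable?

3

Job 1@1: d1:4  d2:3  d3:2  d4:0  d5:0  d6:0  d7:0 → peak 4
Job 1@2: d1:3  d2:4  d3:2  d4:0  d5:0  d6:0  d7:0 → peak 4
Job 1@3: d1:3  d2:3  d3:3  d4:0  d5:0  d6:0  d7:0 → peak 3
Job 1@4: d1:3  d2:3  d3:2  d4:1  d5:0  d6:0  d7:0 → peak 3
Job 1@5: d1:3  d2:3  d3:2  d4:0  d5:1  d6:0  d7:0 → peak 3
Job 1@6: d1:3  d2:3  d3:2  d4:0  d5:0  d6:1  d7:0 → peak 3
Job 1@7: d1:3  d2:3  d3:2  d4:0  d5:0  d6:0  d7:1 → peak 3
Best is Job 1@3, peak 3.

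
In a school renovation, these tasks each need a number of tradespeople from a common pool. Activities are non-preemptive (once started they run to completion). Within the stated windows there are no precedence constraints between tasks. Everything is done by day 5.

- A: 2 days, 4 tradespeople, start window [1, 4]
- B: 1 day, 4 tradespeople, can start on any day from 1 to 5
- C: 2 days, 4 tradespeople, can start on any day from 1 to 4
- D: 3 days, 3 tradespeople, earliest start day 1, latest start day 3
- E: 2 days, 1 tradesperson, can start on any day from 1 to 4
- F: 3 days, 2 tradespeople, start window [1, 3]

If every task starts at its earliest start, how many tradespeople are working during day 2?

14

At early start, day 2 has: A, C, D, E, F.
Demand: 4 + 4 + 3 + 1 + 2 = 14.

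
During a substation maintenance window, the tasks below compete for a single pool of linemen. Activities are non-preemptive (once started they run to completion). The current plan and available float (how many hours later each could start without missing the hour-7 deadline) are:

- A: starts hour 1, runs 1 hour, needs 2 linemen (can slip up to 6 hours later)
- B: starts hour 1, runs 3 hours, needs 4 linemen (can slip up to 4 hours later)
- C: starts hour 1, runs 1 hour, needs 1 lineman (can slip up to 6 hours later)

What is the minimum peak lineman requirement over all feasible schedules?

Early-start (A@1, B@1, C@1) gives peak 7: h1:7  h2:4  h3:4  h4:0  h5:0  h6:0  h7:0.
Shift B→2.
Schedule A@1, B@2, C@1: h1:3  h2:4  h3:4  h4:4  h5:0  h6:0  h7:0 — peak 4.

4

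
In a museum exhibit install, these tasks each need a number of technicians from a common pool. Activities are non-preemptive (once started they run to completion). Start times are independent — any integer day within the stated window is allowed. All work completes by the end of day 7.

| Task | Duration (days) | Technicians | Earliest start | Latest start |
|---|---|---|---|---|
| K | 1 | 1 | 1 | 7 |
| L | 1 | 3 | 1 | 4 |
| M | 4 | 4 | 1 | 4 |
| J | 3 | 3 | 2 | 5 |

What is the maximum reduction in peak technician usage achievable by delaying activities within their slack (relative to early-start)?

1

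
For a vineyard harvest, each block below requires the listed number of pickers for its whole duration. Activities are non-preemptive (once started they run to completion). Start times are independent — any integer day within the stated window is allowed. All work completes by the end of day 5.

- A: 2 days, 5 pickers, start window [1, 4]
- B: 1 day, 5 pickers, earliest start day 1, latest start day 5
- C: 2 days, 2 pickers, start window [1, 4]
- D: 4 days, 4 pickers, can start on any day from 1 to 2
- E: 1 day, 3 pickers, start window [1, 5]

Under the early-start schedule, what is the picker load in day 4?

At early start, day 4 has: D.
Demand: 4 = 4.

4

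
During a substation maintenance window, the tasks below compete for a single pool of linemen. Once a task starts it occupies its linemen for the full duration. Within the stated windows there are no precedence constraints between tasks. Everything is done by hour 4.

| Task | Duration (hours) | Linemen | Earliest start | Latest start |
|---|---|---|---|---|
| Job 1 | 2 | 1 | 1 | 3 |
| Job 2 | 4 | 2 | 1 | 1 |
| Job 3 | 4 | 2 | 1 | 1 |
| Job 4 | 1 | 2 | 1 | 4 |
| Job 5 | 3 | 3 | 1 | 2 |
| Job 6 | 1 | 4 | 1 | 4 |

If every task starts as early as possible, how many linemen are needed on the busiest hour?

14

Early-start schedule: Job 1@1, Job 2@1, Job 3@1, Job 4@1, Job 5@1, Job 6@1.
Load per hour: hour 1: 14, hour 2: 8, hour 3: 7, hour 4: 4.
Peak is 14.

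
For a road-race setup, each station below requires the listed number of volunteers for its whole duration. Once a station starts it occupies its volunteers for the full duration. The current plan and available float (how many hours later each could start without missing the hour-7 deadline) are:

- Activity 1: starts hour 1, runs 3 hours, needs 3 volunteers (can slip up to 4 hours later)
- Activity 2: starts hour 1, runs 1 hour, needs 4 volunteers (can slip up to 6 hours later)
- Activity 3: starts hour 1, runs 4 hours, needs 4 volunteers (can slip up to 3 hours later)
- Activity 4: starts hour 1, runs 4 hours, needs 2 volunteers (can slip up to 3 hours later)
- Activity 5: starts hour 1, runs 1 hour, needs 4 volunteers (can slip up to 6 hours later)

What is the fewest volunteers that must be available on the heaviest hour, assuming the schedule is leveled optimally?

7

Early-start (Activity 1@1, Activity 2@1, Activity 3@1, Activity 4@1, Activity 5@1) gives peak 17: h1:17  h2:9  h3:9  h4:6  h5:0  h6:0  h7:0.
Shift Activity 3→2, Activity 4→4, Activity 5→6.
Schedule Activity 1@1, Activity 2@1, Activity 3@2, Activity 4@4, Activity 5@6: h1:7  h2:7  h3:7  h4:6  h5:6  h6:6  h7:2 — peak 7.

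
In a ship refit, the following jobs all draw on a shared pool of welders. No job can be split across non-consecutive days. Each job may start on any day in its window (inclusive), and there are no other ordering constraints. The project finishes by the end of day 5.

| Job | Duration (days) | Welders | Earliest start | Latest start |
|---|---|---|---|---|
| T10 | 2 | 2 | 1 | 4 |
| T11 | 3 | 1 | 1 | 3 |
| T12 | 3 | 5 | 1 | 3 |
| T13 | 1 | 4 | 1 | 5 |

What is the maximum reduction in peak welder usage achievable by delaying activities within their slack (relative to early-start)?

Early-start peak: d1:12  d2:8  d3:6  d4:0  d5:0 ⇒ 12.
Leveled (T10@1, T11@2, T12@3, T13@1): d1:6  d2:3  d3:6  d4:6  d5:5 ⇒ 6.
Reduction 12 − 6 = 6.

6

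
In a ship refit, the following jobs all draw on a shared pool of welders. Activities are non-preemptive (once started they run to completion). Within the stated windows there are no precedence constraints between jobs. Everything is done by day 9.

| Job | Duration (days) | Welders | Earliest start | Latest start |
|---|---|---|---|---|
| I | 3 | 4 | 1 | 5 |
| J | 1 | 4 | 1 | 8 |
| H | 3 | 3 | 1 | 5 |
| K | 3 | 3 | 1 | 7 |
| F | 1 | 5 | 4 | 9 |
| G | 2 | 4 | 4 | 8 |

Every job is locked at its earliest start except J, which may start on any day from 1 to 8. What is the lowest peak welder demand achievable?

10

J@1: d1:14  d2:10  d3:10  d4:9  d5:4  d6:0  d7:0  d8:0  d9:0 → peak 14
J@2: d1:10  d2:14  d3:10  d4:9  d5:4  d6:0  d7:0  d8:0  d9:0 → peak 14
J@3: d1:10  d2:10  d3:14  d4:9  d5:4  d6:0  d7:0  d8:0  d9:0 → peak 14
J@4: d1:10  d2:10  d3:10  d4:13  d5:4  d6:0  d7:0  d8:0  d9:0 → peak 13
J@5: d1:10  d2:10  d3:10  d4:9  d5:8  d6:0  d7:0  d8:0  d9:0 → peak 10
J@6: d1:10  d2:10  d3:10  d4:9  d5:4  d6:4  d7:0  d8:0  d9:0 → peak 10
J@7: d1:10  d2:10  d3:10  d4:9  d5:4  d6:0  d7:4  d8:0  d9:0 → peak 10
J@8: d1:10  d2:10  d3:10  d4:9  d5:4  d6:0  d7:0  d8:4  d9:0 → peak 10
Best is J@5, peak 10.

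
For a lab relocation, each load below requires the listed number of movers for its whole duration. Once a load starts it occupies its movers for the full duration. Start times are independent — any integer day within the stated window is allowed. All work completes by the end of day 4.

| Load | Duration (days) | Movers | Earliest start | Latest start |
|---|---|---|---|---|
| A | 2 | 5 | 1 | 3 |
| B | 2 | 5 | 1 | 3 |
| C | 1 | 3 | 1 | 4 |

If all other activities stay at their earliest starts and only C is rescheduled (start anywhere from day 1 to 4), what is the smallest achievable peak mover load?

10

C@1: d1:13  d2:10  d3:0  d4:0 → peak 13
C@2: d1:10  d2:13  d3:0  d4:0 → peak 13
C@3: d1:10  d2:10  d3:3  d4:0 → peak 10
C@4: d1:10  d2:10  d3:0  d4:3 → peak 10
Best is C@3, peak 10.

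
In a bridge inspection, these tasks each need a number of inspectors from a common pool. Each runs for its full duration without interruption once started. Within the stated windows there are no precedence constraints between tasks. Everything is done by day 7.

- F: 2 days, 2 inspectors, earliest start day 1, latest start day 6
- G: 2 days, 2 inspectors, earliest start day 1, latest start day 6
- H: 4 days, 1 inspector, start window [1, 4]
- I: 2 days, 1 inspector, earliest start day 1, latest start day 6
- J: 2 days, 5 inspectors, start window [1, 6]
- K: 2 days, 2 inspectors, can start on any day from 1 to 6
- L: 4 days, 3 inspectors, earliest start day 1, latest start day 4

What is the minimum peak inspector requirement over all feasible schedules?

Early-start (F@1, G@1, H@1, I@1, J@1, K@1, L@1) gives peak 16: d1:16  d2:16  d3:4  d4:4  d5:0  d6:0  d7:0.
Shift H→3, I→3, J→5, K→3.
Schedule F@1, G@1, H@3, I@3, J@5, K@3, L@1: d1:7  d2:7  d3:7  d4:7  d5:6  d6:6  d7:0 — peak 7.

7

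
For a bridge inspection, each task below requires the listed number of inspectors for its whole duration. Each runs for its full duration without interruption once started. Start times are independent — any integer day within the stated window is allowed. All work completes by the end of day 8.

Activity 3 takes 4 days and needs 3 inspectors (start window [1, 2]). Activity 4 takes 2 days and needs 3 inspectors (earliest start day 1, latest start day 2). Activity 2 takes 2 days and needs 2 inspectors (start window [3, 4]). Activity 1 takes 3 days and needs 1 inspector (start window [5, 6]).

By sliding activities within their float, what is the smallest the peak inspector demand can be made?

6

Schedule Activity 3@1, Activity 4@1, Activity 2@3, Activity 1@5: d1:6  d2:6  d3:5  d4:5  d5:1  d6:1  d7:1  d8:0 — peak 6.
No arrangement of the 16 feasible schedules does better.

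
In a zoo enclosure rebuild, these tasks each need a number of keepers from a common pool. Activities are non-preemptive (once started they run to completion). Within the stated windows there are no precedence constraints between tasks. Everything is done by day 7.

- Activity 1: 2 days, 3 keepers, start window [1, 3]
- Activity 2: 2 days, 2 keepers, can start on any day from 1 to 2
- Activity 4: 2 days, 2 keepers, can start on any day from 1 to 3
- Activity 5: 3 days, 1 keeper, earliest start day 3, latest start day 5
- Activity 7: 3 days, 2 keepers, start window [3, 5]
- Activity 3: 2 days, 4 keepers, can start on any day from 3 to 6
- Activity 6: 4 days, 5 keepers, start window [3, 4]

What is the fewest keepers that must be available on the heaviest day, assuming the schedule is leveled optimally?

Early-start (Activity 1@1, Activity 2@1, Activity 4@1, Activity 5@3, Activity 7@3, Activity 3@3, Activity 6@3) gives peak 12: d1:7  d2:7  d3:12  d4:12  d5:8  d6:5  d7:0.
Shift Activity 3→6.
Schedule Activity 1@1, Activity 2@1, Activity 4@1, Activity 5@3, Activity 7@3, Activity 3@6, Activity 6@3: d1:7  d2:7  d3:8  d4:8  d5:8  d6:9  d7:4 — peak 9.

9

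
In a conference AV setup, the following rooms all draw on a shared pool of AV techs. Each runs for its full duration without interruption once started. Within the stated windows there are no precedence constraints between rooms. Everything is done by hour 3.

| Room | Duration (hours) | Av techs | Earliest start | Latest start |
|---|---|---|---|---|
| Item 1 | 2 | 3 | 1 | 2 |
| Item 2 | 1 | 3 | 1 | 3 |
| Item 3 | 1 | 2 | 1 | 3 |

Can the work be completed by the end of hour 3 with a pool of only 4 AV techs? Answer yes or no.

no

The minimum achievable peak is 5; 4 < 5, so no feasible schedule stays within the cap.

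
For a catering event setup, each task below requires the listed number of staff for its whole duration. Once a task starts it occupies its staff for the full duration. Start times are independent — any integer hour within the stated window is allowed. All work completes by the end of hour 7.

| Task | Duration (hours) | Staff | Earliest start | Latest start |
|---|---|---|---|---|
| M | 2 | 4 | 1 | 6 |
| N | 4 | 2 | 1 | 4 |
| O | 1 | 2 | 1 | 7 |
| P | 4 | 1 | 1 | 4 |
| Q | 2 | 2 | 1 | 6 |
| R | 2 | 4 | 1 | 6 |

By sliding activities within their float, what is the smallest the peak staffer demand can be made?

Early-start (M@1, N@1, O@1, P@1, Q@1, R@1) gives peak 15: h1:15  h2:13  h3:3  h4:3  h5:0  h6:0  h7:0.
Shift O→3, P→3, Q→4, R→6.
Schedule M@1, N@1, O@3, P@3, Q@4, R@6: h1:6  h2:6  h3:5  h4:5  h5:3  h6:5  h7:4 — peak 6.

6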